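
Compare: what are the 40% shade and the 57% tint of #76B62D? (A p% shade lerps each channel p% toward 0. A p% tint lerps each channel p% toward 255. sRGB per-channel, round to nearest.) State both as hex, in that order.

#76B62D is rgb(118, 182, 45).
40% shade:
  R: 118 − 47.2 = 70.8 → 71
  G: 182 − 72.8 = 109.2 → 109
  B: 45 + 0.4×(0−45) = 45 − 18 = 27 → 27
  → #476D1B
57% tint:
  R: 118 + 78.09 = 196.09 → 196
  G: 182 + 41.61 = 223.61 → 224
  B: 45 + 0.57×(255−45) = 45 + 119.7 = 164.7 → 165
  → #C4E0A5

#476D1B, #C4E0A5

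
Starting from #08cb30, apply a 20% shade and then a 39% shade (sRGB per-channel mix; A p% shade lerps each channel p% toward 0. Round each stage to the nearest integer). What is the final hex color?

#046317

#08cb30 is rgb(8, 203, 48).
Lerp each channel 20% toward 0:
  R: 8 + 0.2×(0−8) = 8 − 1.6 = 6.4 → 6
  G: 203 + 0.2×(0−203) = 203 − 40.6 = 162.4 → 162
  B: 48 + 0.2×(0−48) = 48 − 9.6 = 38.4 → 38
After the shade: rgb(6, 162, 38) = #06a226.
Lerp each channel 39% toward 0:
  R: 6 − 2.34 = 3.66 → 4
  G: 162 − 63.18 = 98.82 → 99
  B: 38 − 14.82 = 23.18 → 23
rgb(4, 99, 23) = #046317.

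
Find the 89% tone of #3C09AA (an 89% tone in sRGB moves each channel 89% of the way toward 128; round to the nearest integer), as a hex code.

#3C09AA is rgb(60, 9, 170).
An 89% tone moves each channel 89% toward 128:
  R: 60 + 0.89×(128−60) = 60 + 60.52 = 120.52 → 121
  G: 9 + 105.91 = 114.91 → 115
  B: 170 − 37.38 = 132.62 → 133
rgb(121, 115, 133) = #797385.

#797385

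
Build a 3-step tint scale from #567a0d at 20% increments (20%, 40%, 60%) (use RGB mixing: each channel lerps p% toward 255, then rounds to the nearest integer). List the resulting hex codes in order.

#78953d, #9aaf6e, #bbca9e

#567a0d is rgb(86, 122, 13).
20%: (86 + 33.8 = 119.8→120, 122 + 26.6 = 148.6→149, 13 + 48.4 = 61.4→61) → #78953d
40%: (86 + 67.6 = 153.6→154, 122 + 53.2 = 175.2→175, 13 + 96.8 = 109.8→110) → #9aaf6e
60%: (86 + 101.4 = 187.4→187, 122 + 79.8 = 201.8→202, 13 + 145.2 = 158.2→158) → #bbca9e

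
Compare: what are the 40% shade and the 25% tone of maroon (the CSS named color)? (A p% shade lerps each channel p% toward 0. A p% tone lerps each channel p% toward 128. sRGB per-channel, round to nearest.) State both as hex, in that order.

#4d0000, #802020

CSS maroon is rgb(128, 0, 0).
40% shade:
  R: 128 + 0.4×(0−128) = 128 − 51.2 = 76.8 → 77
  G: 0 + 0.4×(0−0) = 0 + 0 = 0 → 0
  B: 0 + 0.4×(0−0) = 0 + 0 = 0 → 0
  → #4d0000
25% tone:
  R: 128 + 0 = 128 → 128
  G: 0 + 32 = 32 → 32
  B: 0 + 32 = 32 → 32
  → #802020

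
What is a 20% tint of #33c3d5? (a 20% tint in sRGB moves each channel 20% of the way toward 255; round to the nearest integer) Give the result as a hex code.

#33c3d5 is rgb(51, 195, 213).
Per channel, c → c + 0.2(255 − c):
  R: 51 + 0.2×(255−51) = 51 + 40.8 = 91.8 → 92
  G: 195 + 12 = 207 → 207
  B: 213 + 8.4 = 221.4 → 221
rgb(92, 207, 221) = #5ccfdd.

#5ccfdd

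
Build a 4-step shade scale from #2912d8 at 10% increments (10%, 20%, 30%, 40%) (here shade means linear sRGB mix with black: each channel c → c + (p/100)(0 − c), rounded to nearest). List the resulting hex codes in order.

#2510c2, #210ead, #1d0d97, #190b82

#2912d8 is rgb(41, 18, 216).
10%: (41 − 4.1 = 36.9→37, 18 − 1.8 = 16.2→16, 216 − 21.6 = 194.4→194) → #2510c2
20%: (41 − 8.2 = 32.8→33, 18 − 3.6 = 14.4→14, 216 − 43.2 = 172.8→173) → #210ead
30%: (41 − 12.3 = 28.7→29, 18 − 5.4 = 12.6→13, 216 − 64.8 = 151.2→151) → #1d0d97
40%: (41 − 16.4 = 24.6→25, 18 − 7.2 = 10.8→11, 216 − 86.4 = 129.6→130) → #190b82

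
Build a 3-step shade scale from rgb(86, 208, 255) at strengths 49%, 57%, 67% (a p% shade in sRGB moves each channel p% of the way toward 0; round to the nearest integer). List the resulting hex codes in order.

49%: (86 − 42.14 = 43.86→44, 208 − 101.92 = 106.08→106, 255 − 124.95 = 130.05→130) → #2C6A82
57%: (86 − 49.02 = 36.98→37, 208 − 118.56 = 89.44→89, 255 − 145.35 = 109.65→110) → #25596E
67%: (86 − 57.62 = 28.38→28, 208 − 139.36 = 68.64→69, 255 − 170.85 = 84.15→84) → #1C4554

#2C6A82, #25596E, #1C4554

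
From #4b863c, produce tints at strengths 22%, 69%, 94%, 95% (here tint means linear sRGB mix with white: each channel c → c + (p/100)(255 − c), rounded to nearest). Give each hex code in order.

#73a167, #c7d9c3, #f4f8f3, #f6f9f5

#4b863c is rgb(75, 134, 60).
22%: (75 + 39.6 = 114.6→115, 134 + 26.62 = 160.62→161, 60 + 42.9 = 102.9→103) → #73a167
69%: (75 + 124.2 = 199.2→199, 134 + 83.49 = 217.49→217, 60 + 134.55 = 194.55→195) → #c7d9c3
94%: (75 + 169.2 = 244.2→244, 134 + 113.74 = 247.74→248, 60 + 183.3 = 243.3→243) → #f4f8f3
95%: (75 + 171 = 246→246, 134 + 114.95 = 248.95→249, 60 + 185.25 = 245.25→245) → #f6f9f5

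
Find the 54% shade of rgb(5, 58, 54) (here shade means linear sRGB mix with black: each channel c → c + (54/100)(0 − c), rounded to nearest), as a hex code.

Per channel, c → c + 0.54(0 − c):
  R: 5 + 0.54×(0−5) = 5 − 2.7 = 2.3 → 2
  G: 58 − 31.32 = 26.68 → 27
  B: 54 − 29.16 = 24.84 → 25
rgb(2, 27, 25) = #021B19.

#021B19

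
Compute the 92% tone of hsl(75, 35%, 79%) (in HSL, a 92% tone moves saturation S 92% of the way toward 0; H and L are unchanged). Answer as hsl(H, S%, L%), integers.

hsl(75, 3%, 79%)

S moves 92% from 35 toward 0: 35 − 32.2 = 2.8 → 3.
H and L are unchanged.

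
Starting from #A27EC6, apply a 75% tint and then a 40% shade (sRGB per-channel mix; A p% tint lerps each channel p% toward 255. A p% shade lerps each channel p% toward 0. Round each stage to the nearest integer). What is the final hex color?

#A27EC6 is rgb(162, 126, 198).
Lerp each channel 75% toward 255:
  R: 162 + 69.75 = 231.75 → 232
  G: 126 + 0.75×(255−126) = 126 + 96.75 = 222.75 → 223
  B: 198 + 42.75 = 240.75 → 241
After the tint: rgb(232, 223, 241) = #E8DFF1.
A 40% shade moves each channel 40% toward 0:
  R: 232 + 0.4×(0−232) = 232 − 92.8 = 139.2 → 139
  G: 223 + 0.4×(0−223) = 223 − 89.2 = 133.8 → 134
  B: 241 − 96.4 = 144.6 → 145
rgb(139, 134, 145) = #8B8691.

#8B8691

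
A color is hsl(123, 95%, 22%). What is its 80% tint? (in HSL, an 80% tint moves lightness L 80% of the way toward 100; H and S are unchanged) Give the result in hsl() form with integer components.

hsl(123, 95%, 84%)

L moves 80% from 22 toward 100: 22 + 62.4 = 84.4 → 84.
H and S are unchanged.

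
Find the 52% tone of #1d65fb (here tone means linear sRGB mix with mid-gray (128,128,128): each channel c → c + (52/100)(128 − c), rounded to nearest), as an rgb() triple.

rgb(80, 115, 187)

#1d65fb is rgb(29, 101, 251).
Lerp each channel 52% toward 128:
  R: 29 + 0.52×(128−29) = 29 + 51.48 = 80.48 → 80
  G: 101 + 14.04 = 115.04 → 115
  B: 251 − 63.96 = 187.04 → 187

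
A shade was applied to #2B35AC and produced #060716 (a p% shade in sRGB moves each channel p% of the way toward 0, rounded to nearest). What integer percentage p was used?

#2B35AC is rgb(43, 53, 172); #060716 is rgb(6, 7, 22).
On the B channel (widest range): 22 ≈ 172 + (p/100)(0 − 172), so p ≈ 100×(22 − 172)/(0 − 172) = -15000/-172 = 87.21.
p = 87 reproduces all three channels after rounding.

87%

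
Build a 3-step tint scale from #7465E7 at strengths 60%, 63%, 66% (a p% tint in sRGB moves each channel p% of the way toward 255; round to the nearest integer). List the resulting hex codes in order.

#7465E7 is rgb(116, 101, 231).
60%: (116 + 83.4 = 199.4→199, 101 + 92.4 = 193.4→193, 231 + 14.4 = 245.4→245) → #C7C1F5
63%: (116 + 87.57 = 203.57→204, 101 + 97.02 = 198.02→198, 231 + 15.12 = 246.12→246) → #CCC6F6
66%: (116 + 91.74 = 207.74→208, 101 + 101.64 = 202.64→203, 231 + 15.84 = 246.84→247) → #D0CBF7

#C7C1F5, #CCC6F6, #D0CBF7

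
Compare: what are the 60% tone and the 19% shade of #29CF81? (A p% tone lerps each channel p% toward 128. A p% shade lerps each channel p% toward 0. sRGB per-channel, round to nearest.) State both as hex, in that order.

#5DA080, #21A868

#29CF81 is rgb(41, 207, 129).
60% tone:
  R: 41 + 52.2 = 93.2 → 93
  G: 207 − 47.4 = 159.6 → 160
  B: 129 + 0.6×(128−129) = 129 − 0.6 = 128.4 → 128
  → #5DA080
19% shade:
  R: 41 + 0.19×(0−41) = 41 − 7.79 = 33.21 → 33
  G: 207 + 0.19×(0−207) = 207 − 39.33 = 167.67 → 168
  B: 129 + 0.19×(0−129) = 129 − 24.51 = 104.49 → 104
  → #21A868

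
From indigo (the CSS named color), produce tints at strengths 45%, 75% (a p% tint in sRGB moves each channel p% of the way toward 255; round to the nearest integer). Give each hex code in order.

#9c73ba, #d2bfe0

CSS indigo is rgb(75, 0, 130).
45%: (75 + 81 = 156→156, 0 + 114.75 = 114.75→115, 130 + 56.25 = 186.25→186) → #9c73ba
75%: (75 + 135 = 210→210, 0 + 191.25 = 191.25→191, 130 + 93.75 = 223.75→224) → #d2bfe0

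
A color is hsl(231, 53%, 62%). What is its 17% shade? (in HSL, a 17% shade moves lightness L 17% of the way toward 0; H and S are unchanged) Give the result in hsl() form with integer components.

hsl(231, 53%, 51%)

L moves 17% from 62 toward 0: 62 − 10.54 = 51.46 → 51.
H and S are unchanged.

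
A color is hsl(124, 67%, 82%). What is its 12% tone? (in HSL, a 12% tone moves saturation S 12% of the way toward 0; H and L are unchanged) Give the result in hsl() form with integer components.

S moves 12% from 67 toward 0: 67 − 8.04 = 58.96 → 59.
H and L are unchanged.

hsl(124, 59%, 82%)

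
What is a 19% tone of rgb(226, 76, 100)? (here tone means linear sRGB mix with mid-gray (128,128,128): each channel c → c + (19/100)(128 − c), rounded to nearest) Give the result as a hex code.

Lerp each channel 19% toward 128:
  R: 226 + 0.19×(128−226) = 226 − 18.62 = 207.38 → 207
  G: 76 + 0.19×(128−76) = 76 + 9.88 = 85.88 → 86
  B: 100 + 0.19×(128−100) = 100 + 5.32 = 105.32 → 105
rgb(207, 86, 105) = #CF5669.

#CF5669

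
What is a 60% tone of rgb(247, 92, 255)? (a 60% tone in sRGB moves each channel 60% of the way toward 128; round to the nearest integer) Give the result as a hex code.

A 60% tone moves each channel 60% toward 128:
  R: 247 + 0.6×(128−247) = 247 − 71.4 = 175.6 → 176
  G: 92 + 21.6 = 113.6 → 114
  B: 255 + 0.6×(128−255) = 255 − 76.2 = 178.8 → 179
rgb(176, 114, 179) = #B072B3.

#B072B3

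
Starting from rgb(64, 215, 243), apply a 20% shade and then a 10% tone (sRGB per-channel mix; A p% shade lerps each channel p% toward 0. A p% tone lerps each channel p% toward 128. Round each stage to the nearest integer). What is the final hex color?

A 20% shade moves each channel 20% toward 0:
  R: 64 − 12.8 = 51.2 → 51
  G: 215 − 43 = 172 → 172
  B: 243 + 0.2×(0−243) = 243 − 48.6 = 194.4 → 194
After the shade: rgb(51, 172, 194) = #33acc2.
Per channel, c → c + 0.1(128 − c):
  R: 51 + 0.1×(128−51) = 51 + 7.7 = 58.7 → 59
  G: 172 − 4.4 = 167.6 → 168
  B: 194 − 6.6 = 187.4 → 187
rgb(59, 168, 187) = #3ba8bb.

#3ba8bb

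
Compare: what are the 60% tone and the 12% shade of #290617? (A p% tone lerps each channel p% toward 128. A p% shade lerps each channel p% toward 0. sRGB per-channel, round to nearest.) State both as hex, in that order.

#290617 is rgb(41, 6, 23).
60% tone:
  R: 41 + 52.2 = 93.2 → 93
  G: 6 + 73.2 = 79.2 → 79
  B: 23 + 0.6×(128−23) = 23 + 63 = 86 → 86
  → #5D4F56
12% shade:
  R: 41 − 4.92 = 36.08 → 36
  G: 6 + 0.12×(0−6) = 6 − 0.72 = 5.28 → 5
  B: 23 − 2.76 = 20.24 → 20
  → #240514

#5D4F56, #240514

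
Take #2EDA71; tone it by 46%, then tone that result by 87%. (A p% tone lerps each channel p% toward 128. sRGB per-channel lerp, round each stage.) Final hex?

#7A867F

#2EDA71 is rgb(46, 218, 113).
Per channel, c → c + 0.46(128 − c):
  R: 46 + 0.46×(128−46) = 46 + 37.72 = 83.72 → 84
  G: 218 − 41.4 = 176.6 → 177
  B: 113 + 0.46×(128−113) = 113 + 6.9 = 119.9 → 120
After the tone: rgb(84, 177, 120) = #54B178.
Lerp each channel 87% toward 128:
  R: 84 + 38.28 = 122.28 → 122
  G: 177 − 42.63 = 134.37 → 134
  B: 120 + 6.96 = 126.96 → 127
rgb(122, 134, 127) = #7A867F.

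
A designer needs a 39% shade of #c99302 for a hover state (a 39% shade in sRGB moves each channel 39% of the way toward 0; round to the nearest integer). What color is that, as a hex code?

#c99302 is rgb(201, 147, 2).
Lerp each channel 39% toward 0:
  R: 201 − 78.39 = 122.61 → 123
  G: 147 + 0.39×(0−147) = 147 − 57.33 = 89.67 → 90
  B: 2 − 0.78 = 1.22 → 1
rgb(123, 90, 1) = #7b5a01.

#7b5a01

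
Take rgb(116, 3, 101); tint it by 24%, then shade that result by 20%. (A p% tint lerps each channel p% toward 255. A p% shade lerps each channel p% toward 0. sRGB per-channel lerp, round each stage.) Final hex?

#77326e

Lerp each channel 24% toward 255:
  R: 116 + 33.36 = 149.36 → 149
  G: 3 + 0.24×(255−3) = 3 + 60.48 = 63.48 → 63
  B: 101 + 36.96 = 137.96 → 138
After the tint: rgb(149, 63, 138) = #953f8a.
A 20% shade moves each channel 20% toward 0:
  R: 149 + 0.2×(0−149) = 149 − 29.8 = 119.2 → 119
  G: 63 + 0.2×(0−63) = 63 − 12.6 = 50.4 → 50
  B: 138 + 0.2×(0−138) = 138 − 27.6 = 110.4 → 110
rgb(119, 50, 110) = #77326e.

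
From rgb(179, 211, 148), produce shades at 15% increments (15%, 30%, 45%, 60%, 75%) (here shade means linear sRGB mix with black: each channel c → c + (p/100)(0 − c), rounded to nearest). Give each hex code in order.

#98B37E, #7D9468, #627451, #48543B, #2D3525

15%: (179 − 26.85 = 152.15→152, 211 − 31.65 = 179.35→179, 148 − 22.2 = 125.8→126) → #98B37E
30%: (179 − 53.7 = 125.3→125, 211 − 63.3 = 147.7→148, 148 − 44.4 = 103.6→104) → #7D9468
45%: (179 − 80.55 = 98.45→98, 211 − 94.95 = 116.05→116, 148 − 66.6 = 81.4→81) → #627451
60%: (179 − 107.4 = 71.6→72, 211 − 126.6 = 84.4→84, 148 − 88.8 = 59.2→59) → #48543B
75%: (179 − 134.25 = 44.75→45, 211 − 158.25 = 52.75→53, 148 − 111 = 37→37) → #2D3525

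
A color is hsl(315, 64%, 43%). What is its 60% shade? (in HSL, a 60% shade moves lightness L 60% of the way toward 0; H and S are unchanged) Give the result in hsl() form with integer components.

hsl(315, 64%, 17%)

L moves 60% from 43 toward 0: 43 − 25.8 = 17.2 → 17.
H and S are unchanged.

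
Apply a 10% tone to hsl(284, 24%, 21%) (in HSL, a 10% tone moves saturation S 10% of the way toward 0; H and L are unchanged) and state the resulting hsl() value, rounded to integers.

S moves 10% from 24 toward 0: 24 − 2.4 = 21.6 → 22.
H and L are unchanged.

hsl(284, 22%, 21%)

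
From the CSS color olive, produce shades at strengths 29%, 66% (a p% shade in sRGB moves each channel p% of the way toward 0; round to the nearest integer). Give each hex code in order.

CSS olive is rgb(128, 128, 0).
29%: (128 − 37.12 = 90.88→91, 128 − 37.12 = 90.88→91, 0→0) → #5B5B00
66%: (128 − 84.48 = 43.52→44, 128 − 84.48 = 43.52→44, 0→0) → #2C2C00

#5B5B00, #2C2C00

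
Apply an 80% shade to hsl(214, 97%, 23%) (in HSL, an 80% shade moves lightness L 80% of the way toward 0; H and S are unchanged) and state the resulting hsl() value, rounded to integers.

hsl(214, 97%, 5%)

L moves 80% from 23 toward 0: 23 − 18.4 = 4.6 → 5.
H and S are unchanged.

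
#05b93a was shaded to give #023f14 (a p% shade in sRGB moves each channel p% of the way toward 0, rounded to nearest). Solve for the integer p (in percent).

#05b93a is rgb(5, 185, 58); #023f14 is rgb(2, 63, 20).
On the G channel (widest range): 63 ≈ 185 + (p/100)(0 − 185), so p ≈ 100×(63 − 185)/(0 − 185) = -12200/-185 = 65.95.
p = 66 reproduces all three channels after rounding.

66%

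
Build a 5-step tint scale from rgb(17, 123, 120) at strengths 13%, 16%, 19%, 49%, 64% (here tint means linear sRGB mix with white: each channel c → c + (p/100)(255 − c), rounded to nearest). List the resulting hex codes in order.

13%: (17 + 30.94 = 47.94→48, 123 + 17.16 = 140.16→140, 120 + 17.55 = 137.55→138) → #308c8a
16%: (17 + 38.08 = 55.08→55, 123 + 21.12 = 144.12→144, 120 + 21.6 = 141.6→142) → #37908e
19%: (17 + 45.22 = 62.22→62, 123 + 25.08 = 148.08→148, 120 + 25.65 = 145.65→146) → #3e9492
49%: (17 + 116.62 = 133.62→134, 123 + 64.68 = 187.68→188, 120 + 66.15 = 186.15→186) → #86bcba
64%: (17 + 152.32 = 169.32→169, 123 + 84.48 = 207.48→207, 120 + 86.4 = 206.4→206) → #a9cfce

#308c8a, #37908e, #3e9492, #86bcba, #a9cfce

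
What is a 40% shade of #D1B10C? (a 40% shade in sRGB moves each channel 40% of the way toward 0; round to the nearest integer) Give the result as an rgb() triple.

rgb(125, 106, 7)

#D1B10C is rgb(209, 177, 12).
Lerp each channel 40% toward 0:
  R: 209 + 0.4×(0−209) = 209 − 83.6 = 125.4 → 125
  G: 177 + 0.4×(0−177) = 177 − 70.8 = 106.2 → 106
  B: 12 + 0.4×(0−12) = 12 − 4.8 = 7.2 → 7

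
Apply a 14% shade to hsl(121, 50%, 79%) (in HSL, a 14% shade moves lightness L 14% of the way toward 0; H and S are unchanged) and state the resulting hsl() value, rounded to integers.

L moves 14% from 79 toward 0: 79 − 11.06 = 67.94 → 68.
H and S are unchanged.

hsl(121, 50%, 68%)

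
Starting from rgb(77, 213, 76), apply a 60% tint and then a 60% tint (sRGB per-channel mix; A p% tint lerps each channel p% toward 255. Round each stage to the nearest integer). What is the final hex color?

A 60% tint moves each channel 60% toward 255:
  R: 77 + 106.8 = 183.8 → 184
  G: 213 + 25.2 = 238.2 → 238
  B: 76 + 0.6×(255−76) = 76 + 107.4 = 183.4 → 183
After the tint: rgb(184, 238, 183) = #b8eeb7.
Lerp each channel 60% toward 255:
  R: 184 + 42.6 = 226.6 → 227
  G: 238 + 0.6×(255−238) = 238 + 10.2 = 248.2 → 248
  B: 183 + 0.6×(255−183) = 183 + 43.2 = 226.2 → 226
rgb(227, 248, 226) = #e3f8e2.

#e3f8e2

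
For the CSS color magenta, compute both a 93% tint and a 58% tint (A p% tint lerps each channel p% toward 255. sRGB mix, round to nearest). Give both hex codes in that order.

CSS magenta is rgb(255, 0, 255).
93% tint:
  R: 255 + 0.93×(255−255) = 255 + 0 = 255 → 255
  G: 0 + 0.93×(255−0) = 0 + 237.15 = 237.15 → 237
  B: 255 + 0.93×(255−255) = 255 + 0 = 255 → 255
  → #ffedff
58% tint:
  R: 255 + 0.58×(255−255) = 255 + 0 = 255 → 255
  G: 0 + 0.58×(255−0) = 0 + 147.9 = 147.9 → 148
  B: 255 + 0 = 255 → 255
  → #ff94ff

#ffedff, #ff94ff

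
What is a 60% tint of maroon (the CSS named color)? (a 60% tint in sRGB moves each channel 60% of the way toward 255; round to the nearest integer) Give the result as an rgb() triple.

CSS maroon is rgb(128, 0, 0).
A 60% tint moves each channel 60% toward 255:
  R: 128 + 0.6×(255−128) = 128 + 76.2 = 204.2 → 204
  G: 0 + 0.6×(255−0) = 0 + 153 = 153 → 153
  B: 0 + 153 = 153 → 153

rgb(204, 153, 153)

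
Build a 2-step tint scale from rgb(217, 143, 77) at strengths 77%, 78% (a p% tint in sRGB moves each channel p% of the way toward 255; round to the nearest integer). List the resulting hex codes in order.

77%: (217 + 29.26 = 246.26→246, 143 + 86.24 = 229.24→229, 77 + 137.06 = 214.06→214) → #F6E5D6
78%: (217 + 29.64 = 246.64→247, 143 + 87.36 = 230.36→230, 77 + 138.84 = 215.84→216) → #F7E6D8

#F6E5D6, #F7E6D8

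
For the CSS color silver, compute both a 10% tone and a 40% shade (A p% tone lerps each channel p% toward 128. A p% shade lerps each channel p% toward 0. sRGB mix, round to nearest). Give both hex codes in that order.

CSS silver is rgb(192, 192, 192).
10% tone:
  R: 192 + 0.1×(128−192) = 192 − 6.4 = 185.6 → 186
  G: 192 + 0.1×(128−192) = 192 − 6.4 = 185.6 → 186
  B: 192 + 0.1×(128−192) = 192 − 6.4 = 185.6 → 186
  → #bababa
40% shade:
  R: 192 + 0.4×(0−192) = 192 − 76.8 = 115.2 → 115
  G: 192 − 76.8 = 115.2 → 115
  B: 192 − 76.8 = 115.2 → 115
  → #737373

#bababa, #737373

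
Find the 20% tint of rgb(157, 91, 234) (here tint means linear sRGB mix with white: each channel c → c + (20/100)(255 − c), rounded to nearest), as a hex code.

Per channel, c → c + 0.2(255 − c):
  R: 157 + 19.6 = 176.6 → 177
  G: 91 + 32.8 = 123.8 → 124
  B: 234 + 4.2 = 238.2 → 238
rgb(177, 124, 238) = #B17CEE.

#B17CEE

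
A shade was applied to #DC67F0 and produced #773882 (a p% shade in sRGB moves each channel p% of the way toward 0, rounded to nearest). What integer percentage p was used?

#DC67F0 is rgb(220, 103, 240); #773882 is rgb(119, 56, 130).
On the B channel (widest range): 130 ≈ 240 + (p/100)(0 − 240), so p ≈ 100×(130 − 240)/(0 − 240) = -11000/-240 = 45.83.
p = 46 reproduces all three channels after rounding.

46%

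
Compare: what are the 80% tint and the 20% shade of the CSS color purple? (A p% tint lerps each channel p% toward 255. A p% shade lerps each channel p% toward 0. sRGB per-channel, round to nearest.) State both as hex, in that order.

#E6CCE6, #660066

CSS purple is rgb(128, 0, 128).
80% tint:
  R: 128 + 0.8×(255−128) = 128 + 101.6 = 229.6 → 230
  G: 0 + 204 = 204 → 204
  B: 128 + 101.6 = 229.6 → 230
  → #E6CCE6
20% shade:
  R: 128 − 25.6 = 102.4 → 102
  G: 0 + 0 = 0 → 0
  B: 128 + 0.2×(0−128) = 128 − 25.6 = 102.4 → 102
  → #660066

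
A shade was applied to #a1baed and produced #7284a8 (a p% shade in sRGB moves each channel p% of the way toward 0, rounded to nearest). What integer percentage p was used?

#a1baed is rgb(161, 186, 237); #7284a8 is rgb(114, 132, 168).
On the B channel (widest range): 168 ≈ 237 + (p/100)(0 − 237), so p ≈ 100×(168 − 237)/(0 − 237) = -6900/-237 = 29.11.
p = 29 reproduces all three channels after rounding.

29%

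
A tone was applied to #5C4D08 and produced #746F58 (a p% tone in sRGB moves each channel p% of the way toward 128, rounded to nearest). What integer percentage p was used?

67%

#5C4D08 is rgb(92, 77, 8); #746F58 is rgb(116, 111, 88).
On the B channel (widest range): 88 ≈ 8 + (p/100)(128 − 8), so p ≈ 100×(88 − 8)/(128 − 8) = 8000/120 = 66.67.
p = 67 reproduces all three channels after rounding.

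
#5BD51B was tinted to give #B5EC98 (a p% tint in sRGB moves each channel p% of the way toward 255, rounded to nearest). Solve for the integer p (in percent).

#5BD51B is rgb(91, 213, 27); #B5EC98 is rgb(181, 236, 152).
On the B channel (widest range): 152 ≈ 27 + (p/100)(255 − 27), so p ≈ 100×(152 − 27)/(255 − 27) = 12500/228 = 54.82.
p = 55 reproduces all three channels after rounding.

55%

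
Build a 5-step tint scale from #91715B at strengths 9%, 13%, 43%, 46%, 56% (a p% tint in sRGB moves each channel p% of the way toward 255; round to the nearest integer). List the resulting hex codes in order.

#91715B is rgb(145, 113, 91).
9%: (145 + 9.9 = 154.9→155, 113 + 12.78 = 125.78→126, 91 + 14.76 = 105.76→106) → #9B7E6A
13%: (145 + 14.3 = 159.3→159, 113 + 18.46 = 131.46→131, 91 + 21.32 = 112.32→112) → #9F8370
43%: (145 + 47.3 = 192.3→192, 113 + 61.06 = 174.06→174, 91 + 70.52 = 161.52→162) → #C0AEA2
46%: (145 + 50.6 = 195.6→196, 113 + 65.32 = 178.32→178, 91 + 75.44 = 166.44→166) → #C4B2A6
56%: (145 + 61.6 = 206.6→207, 113 + 79.52 = 192.52→193, 91 + 91.84 = 182.84→183) → #CFC1B7

#9B7E6A, #9F8370, #C0AEA2, #C4B2A6, #CFC1B7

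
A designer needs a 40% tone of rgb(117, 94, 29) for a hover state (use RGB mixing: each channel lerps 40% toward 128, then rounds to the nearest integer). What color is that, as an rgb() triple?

rgb(121, 108, 69)

A 40% tone moves each channel 40% toward 128:
  R: 117 + 0.4×(128−117) = 117 + 4.4 = 121.4 → 121
  G: 94 + 0.4×(128−94) = 94 + 13.6 = 107.6 → 108
  B: 29 + 39.6 = 68.6 → 69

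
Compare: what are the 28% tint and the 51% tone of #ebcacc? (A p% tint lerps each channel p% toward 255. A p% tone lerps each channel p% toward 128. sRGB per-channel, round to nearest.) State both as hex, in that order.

#ebcacc is rgb(235, 202, 204).
28% tint:
  R: 235 + 0.28×(255−235) = 235 + 5.6 = 240.6 → 241
  G: 202 + 0.28×(255−202) = 202 + 14.84 = 216.84 → 217
  B: 204 + 0.28×(255−204) = 204 + 14.28 = 218.28 → 218
  → #f1d9da
51% tone:
  R: 235 − 54.57 = 180.43 → 180
  G: 202 + 0.51×(128−202) = 202 − 37.74 = 164.26 → 164
  B: 204 − 38.76 = 165.24 → 165
  → #b4a4a5

#f1d9da, #b4a4a5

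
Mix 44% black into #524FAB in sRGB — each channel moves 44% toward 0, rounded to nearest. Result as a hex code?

#524FAB is rgb(82, 79, 171).
Per channel, c → c + 0.44(0 − c):
  R: 82 − 36.08 = 45.92 → 46
  G: 79 + 0.44×(0−79) = 79 − 34.76 = 44.24 → 44
  B: 171 − 75.24 = 95.76 → 96
rgb(46, 44, 96) = #2E2C60.

#2E2C60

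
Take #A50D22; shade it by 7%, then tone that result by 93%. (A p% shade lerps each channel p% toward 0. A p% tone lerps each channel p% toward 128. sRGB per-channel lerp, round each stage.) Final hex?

#A50D22 is rgb(165, 13, 34).
Lerp each channel 7% toward 0:
  R: 165 − 11.55 = 153.45 → 153
  G: 13 − 0.91 = 12.09 → 12
  B: 34 + 0.07×(0−34) = 34 − 2.38 = 31.62 → 32
After the shade: rgb(153, 12, 32) = #990C20.
A 93% tone moves each channel 93% toward 128:
  R: 153 + 0.93×(128−153) = 153 − 23.25 = 129.75 → 130
  G: 12 + 0.93×(128−12) = 12 + 107.88 = 119.88 → 120
  B: 32 + 89.28 = 121.28 → 121
rgb(130, 120, 121) = #827879.

#827879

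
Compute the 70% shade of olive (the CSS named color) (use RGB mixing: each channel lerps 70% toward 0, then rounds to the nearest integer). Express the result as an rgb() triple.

CSS olive is rgb(128, 128, 0).
Per channel, c → c + 0.7(0 − c):
  R: 128 − 89.6 = 38.4 → 38
  G: 128 − 89.6 = 38.4 → 38
  B: 0 + 0 = 0 → 0

rgb(38, 38, 0)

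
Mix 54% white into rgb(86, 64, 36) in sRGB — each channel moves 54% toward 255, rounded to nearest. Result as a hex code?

A 54% tint moves each channel 54% toward 255:
  R: 86 + 0.54×(255−86) = 86 + 91.26 = 177.26 → 177
  G: 64 + 0.54×(255−64) = 64 + 103.14 = 167.14 → 167
  B: 36 + 118.26 = 154.26 → 154
rgb(177, 167, 154) = #b1a79a.

#b1a79a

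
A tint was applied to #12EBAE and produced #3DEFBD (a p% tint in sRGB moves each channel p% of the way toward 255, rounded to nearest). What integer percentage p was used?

#12EBAE is rgb(18, 235, 174); #3DEFBD is rgb(61, 239, 189).
On the R channel (widest range): 61 ≈ 18 + (p/100)(255 − 18), so p ≈ 100×(61 − 18)/(255 − 18) = 4300/237 = 18.14.
p = 18 reproduces all three channels after rounding.

18%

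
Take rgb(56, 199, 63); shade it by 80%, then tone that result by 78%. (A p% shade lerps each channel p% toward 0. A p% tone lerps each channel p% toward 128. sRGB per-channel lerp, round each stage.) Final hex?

#666D67

Per channel, c → c + 0.8(0 − c):
  R: 56 + 0.8×(0−56) = 56 − 44.8 = 11.2 → 11
  G: 199 + 0.8×(0−199) = 199 − 159.2 = 39.8 → 40
  B: 63 − 50.4 = 12.6 → 13
After the shade: rgb(11, 40, 13) = #0B280D.
Per channel, c → c + 0.78(128 − c):
  R: 11 + 0.78×(128−11) = 11 + 91.26 = 102.26 → 102
  G: 40 + 0.78×(128−40) = 40 + 68.64 = 108.64 → 109
  B: 13 + 89.7 = 102.7 → 103
rgb(102, 109, 103) = #666D67.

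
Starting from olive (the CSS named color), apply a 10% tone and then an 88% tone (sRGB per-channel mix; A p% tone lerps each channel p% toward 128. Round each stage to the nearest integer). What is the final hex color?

CSS olive is rgb(128, 128, 0).
A 10% tone moves each channel 10% toward 128:
  R: 128 + 0.1×(128−128) = 128 + 0 = 128 → 128
  G: 128 + 0 = 128 → 128
  B: 0 + 0.1×(128−0) = 0 + 12.8 = 12.8 → 13
After the tone: rgb(128, 128, 13) = #80800D.
An 88% tone moves each channel 88% toward 128:
  R: 128 + 0.88×(128−128) = 128 + 0 = 128 → 128
  G: 128 + 0.88×(128−128) = 128 + 0 = 128 → 128
  B: 13 + 0.88×(128−13) = 13 + 101.2 = 114.2 → 114
rgb(128, 128, 114) = #808072.

#808072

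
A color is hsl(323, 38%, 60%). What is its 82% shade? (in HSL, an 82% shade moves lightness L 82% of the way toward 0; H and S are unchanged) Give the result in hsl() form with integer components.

hsl(323, 38%, 11%)

L moves 82% from 60 toward 0: 60 − 49.2 = 10.8 → 11.
H and S are unchanged.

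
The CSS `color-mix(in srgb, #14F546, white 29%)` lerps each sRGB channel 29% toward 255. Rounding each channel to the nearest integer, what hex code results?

#58F87C

#14F546 is rgb(20, 245, 70).
Lerp each channel 29% toward 255:
  R: 20 + 68.15 = 88.15 → 88
  G: 245 + 2.9 = 247.9 → 248
  B: 70 + 0.29×(255−70) = 70 + 53.65 = 123.65 → 124
rgb(88, 248, 124) = #58F87C.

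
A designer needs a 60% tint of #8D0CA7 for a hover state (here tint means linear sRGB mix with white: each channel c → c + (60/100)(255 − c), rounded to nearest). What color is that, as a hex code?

#D19EDC

#8D0CA7 is rgb(141, 12, 167).
A 60% tint moves each channel 60% toward 255:
  R: 141 + 0.6×(255−141) = 141 + 68.4 = 209.4 → 209
  G: 12 + 145.8 = 157.8 → 158
  B: 167 + 52.8 = 219.8 → 220
rgb(209, 158, 220) = #D19EDC.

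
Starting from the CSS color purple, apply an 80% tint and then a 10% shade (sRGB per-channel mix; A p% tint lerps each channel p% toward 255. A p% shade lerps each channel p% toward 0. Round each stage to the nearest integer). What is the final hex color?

CSS purple is rgb(128, 0, 128).
Per channel, c → c + 0.8(255 − c):
  R: 128 + 0.8×(255−128) = 128 + 101.6 = 229.6 → 230
  G: 0 + 0.8×(255−0) = 0 + 204 = 204 → 204
  B: 128 + 0.8×(255−128) = 128 + 101.6 = 229.6 → 230
After the tint: rgb(230, 204, 230) = #E6CCE6.
Lerp each channel 10% toward 0:
  R: 230 + 0.1×(0−230) = 230 − 23 = 207 → 207
  G: 204 − 20.4 = 183.6 → 184
  B: 230 + 0.1×(0−230) = 230 − 23 = 207 → 207
rgb(207, 184, 207) = #CFB8CF.

#CFB8CF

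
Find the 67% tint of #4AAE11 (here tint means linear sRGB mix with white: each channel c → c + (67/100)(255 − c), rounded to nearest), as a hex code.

#4AAE11 is rgb(74, 174, 17).
A 67% tint moves each channel 67% toward 255:
  R: 74 + 0.67×(255−74) = 74 + 121.27 = 195.27 → 195
  G: 174 + 0.67×(255−174) = 174 + 54.27 = 228.27 → 228
  B: 17 + 0.67×(255−17) = 17 + 159.46 = 176.46 → 176
rgb(195, 228, 176) = #C3E4B0.

#C3E4B0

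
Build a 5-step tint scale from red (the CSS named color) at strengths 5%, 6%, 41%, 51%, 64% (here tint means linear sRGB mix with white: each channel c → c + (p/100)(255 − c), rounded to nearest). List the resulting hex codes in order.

CSS red is rgb(255, 0, 0).
5%: (255→255, 0 + 12.75 = 12.75→13, 0 + 12.75 = 12.75→13) → #FF0D0D
6%: (255→255, 0 + 15.3 = 15.3→15, 0 + 15.3 = 15.3→15) → #FF0F0F
41%: (255→255, 0 + 104.55 = 104.55→105, 0 + 104.55 = 104.55→105) → #FF6969
51%: (255→255, 0 + 130.05 = 130.05→130, 0 + 130.05 = 130.05→130) → #FF8282
64%: (255→255, 0 + 163.2 = 163.2→163, 0 + 163.2 = 163.2→163) → #FFA3A3

#FF0D0D, #FF0F0F, #FF6969, #FF8282, #FFA3A3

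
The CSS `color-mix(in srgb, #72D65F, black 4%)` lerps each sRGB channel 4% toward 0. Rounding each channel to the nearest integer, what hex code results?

#6DCD5B

#72D65F is rgb(114, 214, 95).
Per channel, c → c + 0.04(0 − c):
  R: 114 + 0.04×(0−114) = 114 − 4.56 = 109.44 → 109
  G: 214 + 0.04×(0−214) = 214 − 8.56 = 205.44 → 205
  B: 95 + 0.04×(0−95) = 95 − 3.8 = 91.2 → 91
rgb(109, 205, 91) = #6DCD5B.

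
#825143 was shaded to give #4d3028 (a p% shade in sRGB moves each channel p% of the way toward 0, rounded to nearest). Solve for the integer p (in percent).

#825143 is rgb(130, 81, 67); #4d3028 is rgb(77, 48, 40).
On the R channel (widest range): 77 ≈ 130 + (p/100)(0 − 130), so p ≈ 100×(77 − 130)/(0 − 130) = -5300/-130 = 40.77.
p = 41 reproduces all three channels after rounding.

41%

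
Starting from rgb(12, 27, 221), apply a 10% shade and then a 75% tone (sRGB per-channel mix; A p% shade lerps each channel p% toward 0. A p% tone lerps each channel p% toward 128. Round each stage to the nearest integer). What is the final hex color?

A 10% shade moves each channel 10% toward 0:
  R: 12 − 1.2 = 10.8 → 11
  G: 27 − 2.7 = 24.3 → 24
  B: 221 + 0.1×(0−221) = 221 − 22.1 = 198.9 → 199
After the shade: rgb(11, 24, 199) = #0b18c7.
Per channel, c → c + 0.75(128 − c):
  R: 11 + 87.75 = 98.75 → 99
  G: 24 + 0.75×(128−24) = 24 + 78 = 102 → 102
  B: 199 + 0.75×(128−199) = 199 − 53.25 = 145.75 → 146
rgb(99, 102, 146) = #636692.

#636692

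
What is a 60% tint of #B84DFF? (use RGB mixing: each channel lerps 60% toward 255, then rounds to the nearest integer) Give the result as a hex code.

#B84DFF is rgb(184, 77, 255).
Per channel, c → c + 0.6(255 − c):
  R: 184 + 42.6 = 226.6 → 227
  G: 77 + 0.6×(255−77) = 77 + 106.8 = 183.8 → 184
  B: 255 + 0 = 255 → 255
rgb(227, 184, 255) = #E3B8FF.

#E3B8FF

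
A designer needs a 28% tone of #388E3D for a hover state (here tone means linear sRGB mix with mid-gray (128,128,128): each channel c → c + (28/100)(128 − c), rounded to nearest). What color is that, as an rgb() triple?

#388E3D is rgb(56, 142, 61).
Per channel, c → c + 0.28(128 − c):
  R: 56 + 0.28×(128−56) = 56 + 20.16 = 76.16 → 76
  G: 142 + 0.28×(128−142) = 142 − 3.92 = 138.08 → 138
  B: 61 + 18.76 = 79.76 → 80

rgb(76, 138, 80)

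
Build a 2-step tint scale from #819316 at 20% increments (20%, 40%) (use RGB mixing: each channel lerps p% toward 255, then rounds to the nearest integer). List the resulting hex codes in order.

#819316 is rgb(129, 147, 22).
20%: (129 + 25.2 = 154.2→154, 147 + 21.6 = 168.6→169, 22 + 46.6 = 68.6→69) → #9AA945
40%: (129 + 50.4 = 179.4→179, 147 + 43.2 = 190.2→190, 22 + 93.2 = 115.2→115) → #B3BE73

#9AA945, #B3BE73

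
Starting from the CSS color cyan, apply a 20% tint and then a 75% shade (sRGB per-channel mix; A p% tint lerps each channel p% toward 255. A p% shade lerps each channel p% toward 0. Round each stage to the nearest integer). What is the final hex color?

CSS cyan is rgb(0, 255, 255).
Per channel, c → c + 0.2(255 − c):
  R: 0 + 0.2×(255−0) = 0 + 51 = 51 → 51
  G: 255 + 0.2×(255−255) = 255 + 0 = 255 → 255
  B: 255 + 0.2×(255−255) = 255 + 0 = 255 → 255
After the tint: rgb(51, 255, 255) = #33FFFF.
A 75% shade moves each channel 75% toward 0:
  R: 51 + 0.75×(0−51) = 51 − 38.25 = 12.75 → 13
  G: 255 − 191.25 = 63.75 → 64
  B: 255 − 191.25 = 63.75 → 64
rgb(13, 64, 64) = #0D4040.

#0D4040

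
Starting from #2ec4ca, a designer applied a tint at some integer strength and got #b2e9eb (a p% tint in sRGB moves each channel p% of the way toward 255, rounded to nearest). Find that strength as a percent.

63%

#2ec4ca is rgb(46, 196, 202); #b2e9eb is rgb(178, 233, 235).
On the R channel (widest range): 178 ≈ 46 + (p/100)(255 − 46), so p ≈ 100×(178 − 46)/(255 − 46) = 13200/209 = 63.16.
p = 63 reproduces all three channels after rounding.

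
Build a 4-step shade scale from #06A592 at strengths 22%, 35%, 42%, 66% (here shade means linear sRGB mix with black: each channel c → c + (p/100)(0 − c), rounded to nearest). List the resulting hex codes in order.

#06A592 is rgb(6, 165, 146).
22%: (6 − 1.32 = 4.68→5, 165 − 36.3 = 128.7→129, 146 − 32.12 = 113.88→114) → #058172
35%: (6 − 2.1 = 3.9→4, 165 − 57.75 = 107.25→107, 146 − 51.1 = 94.9→95) → #046B5F
42%: (6 − 2.52 = 3.48→3, 165 − 69.3 = 95.7→96, 146 − 61.32 = 84.68→85) → #036055
66%: (6 − 3.96 = 2.04→2, 165 − 108.9 = 56.1→56, 146 − 96.36 = 49.64→50) → #023832

#058172, #046B5F, #036055, #023832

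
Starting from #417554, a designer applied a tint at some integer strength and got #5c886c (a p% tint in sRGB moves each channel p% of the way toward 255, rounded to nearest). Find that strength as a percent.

#417554 is rgb(65, 117, 84); #5c886c is rgb(92, 136, 108).
On the R channel (widest range): 92 ≈ 65 + (p/100)(255 − 65), so p ≈ 100×(92 − 65)/(255 − 65) = 2700/190 = 14.21.
p = 14 reproduces all three channels after rounding.

14%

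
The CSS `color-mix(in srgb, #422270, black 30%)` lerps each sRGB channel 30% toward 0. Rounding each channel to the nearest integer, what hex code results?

#2e184e

#422270 is rgb(66, 34, 112).
Per channel, c → c + 0.3(0 − c):
  R: 66 − 19.8 = 46.2 → 46
  G: 34 − 10.2 = 23.8 → 24
  B: 112 + 0.3×(0−112) = 112 − 33.6 = 78.4 → 78
rgb(46, 24, 78) = #2e184e.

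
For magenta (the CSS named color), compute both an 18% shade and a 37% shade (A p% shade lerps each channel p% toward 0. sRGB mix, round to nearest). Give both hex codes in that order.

#d100d1, #a100a1

CSS magenta is rgb(255, 0, 255).
18% shade:
  R: 255 − 45.9 = 209.1 → 209
  G: 0 + 0 = 0 → 0
  B: 255 − 45.9 = 209.1 → 209
  → #d100d1
37% shade:
  R: 255 − 94.35 = 160.65 → 161
  G: 0 + 0 = 0 → 0
  B: 255 + 0.37×(0−255) = 255 − 94.35 = 160.65 → 161
  → #a100a1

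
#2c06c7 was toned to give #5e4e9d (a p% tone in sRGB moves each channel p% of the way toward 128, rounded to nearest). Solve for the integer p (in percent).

59%

#2c06c7 is rgb(44, 6, 199); #5e4e9d is rgb(94, 78, 157).
On the G channel (widest range): 78 ≈ 6 + (p/100)(128 − 6), so p ≈ 100×(78 − 6)/(128 − 6) = 7200/122 = 59.02.
p = 59 reproduces all three channels after rounding.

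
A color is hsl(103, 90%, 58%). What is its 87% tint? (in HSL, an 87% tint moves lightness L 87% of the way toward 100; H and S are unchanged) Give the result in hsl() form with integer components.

L moves 87% from 58 toward 100: 58 + 36.54 = 94.54 → 95.
H and S are unchanged.

hsl(103, 90%, 95%)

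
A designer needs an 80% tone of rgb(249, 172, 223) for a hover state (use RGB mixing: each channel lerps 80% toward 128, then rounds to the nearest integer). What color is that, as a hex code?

#988993

Lerp each channel 80% toward 128:
  R: 249 + 0.8×(128−249) = 249 − 96.8 = 152.2 → 152
  G: 172 + 0.8×(128−172) = 172 − 35.2 = 136.8 → 137
  B: 223 + 0.8×(128−223) = 223 − 76 = 147 → 147
rgb(152, 137, 147) = #988993.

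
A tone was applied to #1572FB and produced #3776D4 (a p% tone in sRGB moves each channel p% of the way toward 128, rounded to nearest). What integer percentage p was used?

32%

#1572FB is rgb(21, 114, 251); #3776D4 is rgb(55, 118, 212).
On the B channel (widest range): 212 ≈ 251 + (p/100)(128 − 251), so p ≈ 100×(212 − 251)/(128 − 251) = -3900/-123 = 31.71.
p = 32 reproduces all three channels after rounding.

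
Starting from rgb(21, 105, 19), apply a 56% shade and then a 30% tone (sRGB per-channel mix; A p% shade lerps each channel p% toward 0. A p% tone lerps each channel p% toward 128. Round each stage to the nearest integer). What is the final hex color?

Per channel, c → c + 0.56(0 − c):
  R: 21 + 0.56×(0−21) = 21 − 11.76 = 9.24 → 9
  G: 105 − 58.8 = 46.2 → 46
  B: 19 + 0.56×(0−19) = 19 − 10.64 = 8.36 → 8
After the shade: rgb(9, 46, 8) = #092E08.
Lerp each channel 30% toward 128:
  R: 9 + 35.7 = 44.7 → 45
  G: 46 + 24.6 = 70.6 → 71
  B: 8 + 0.3×(128−8) = 8 + 36 = 44 → 44
rgb(45, 71, 44) = #2D472C.

#2D472C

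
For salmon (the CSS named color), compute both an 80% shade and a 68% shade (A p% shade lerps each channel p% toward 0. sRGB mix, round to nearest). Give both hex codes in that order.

CSS salmon is rgb(250, 128, 114).
80% shade:
  R: 250 − 200 = 50 → 50
  G: 128 + 0.8×(0−128) = 128 − 102.4 = 25.6 → 26
  B: 114 − 91.2 = 22.8 → 23
  → #321A17
68% shade:
  R: 250 + 0.68×(0−250) = 250 − 170 = 80 → 80
  G: 128 − 87.04 = 40.96 → 41
  B: 114 + 0.68×(0−114) = 114 − 77.52 = 36.48 → 36
  → #502924

#321A17, #502924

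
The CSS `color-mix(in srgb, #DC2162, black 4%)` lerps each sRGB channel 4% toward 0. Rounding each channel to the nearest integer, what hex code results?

#DC2162 is rgb(220, 33, 98).
Lerp each channel 4% toward 0:
  R: 220 + 0.04×(0−220) = 220 − 8.8 = 211.2 → 211
  G: 33 − 1.32 = 31.68 → 32
  B: 98 + 0.04×(0−98) = 98 − 3.92 = 94.08 → 94
rgb(211, 32, 94) = #D3205E.

#D3205E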